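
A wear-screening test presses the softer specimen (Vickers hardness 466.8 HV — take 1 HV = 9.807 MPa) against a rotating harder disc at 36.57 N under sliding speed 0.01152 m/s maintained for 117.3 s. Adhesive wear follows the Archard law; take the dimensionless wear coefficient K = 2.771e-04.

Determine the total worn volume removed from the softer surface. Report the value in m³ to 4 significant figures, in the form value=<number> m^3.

value=2.991e-12 m^3

All arithmetic runs at full precision; intermediates appear rounded — rounded once at the end: four significant digits.
Sliding distance L = v·t = 0.01152 m/s × 117.3 s = 1.351 m.
Hardness H = 466.8 HV × 9.807 MPa/HV = 4578 MPa = 4.578e+09 Pa.
In SI base units: W = 36.57 N, H = 4.578e+09 Pa, K = 2.771e-04.
Archard volume V = K·W·L/H = 2.771e-04 · 36.57 · 1.351 / 4.578e+09 = 2.991e-12 m³.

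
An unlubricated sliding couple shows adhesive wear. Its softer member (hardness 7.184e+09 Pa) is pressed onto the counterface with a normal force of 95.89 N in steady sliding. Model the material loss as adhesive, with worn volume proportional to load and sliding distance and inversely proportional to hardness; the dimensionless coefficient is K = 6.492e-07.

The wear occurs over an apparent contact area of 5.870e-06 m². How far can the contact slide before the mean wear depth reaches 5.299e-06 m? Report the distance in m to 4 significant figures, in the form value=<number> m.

The intermediates are shown rounded — the algebra maintains full precision. Rounded once at the end to four significant figures.
Expressed in SI base units: W = 95.89 N, H = 7.184e+09 Pa, K = 6.492e-07.
Allowed volume V_lim = h_lim·A = 5.299e-06 · 5.870e-06 = 3.111e-11 m³.
Sliding life L = V_lim·H/(K·W) = 3.111e-11 · 7.184e+09 / (6.492e-07 · 95.89) = 3590 m.

value=3590 m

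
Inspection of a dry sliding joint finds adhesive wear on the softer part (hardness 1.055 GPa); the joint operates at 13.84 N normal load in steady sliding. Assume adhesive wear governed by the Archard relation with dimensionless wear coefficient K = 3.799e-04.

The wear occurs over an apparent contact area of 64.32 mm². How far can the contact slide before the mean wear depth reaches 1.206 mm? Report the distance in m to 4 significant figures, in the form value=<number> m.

value=1.556e+04 m

The algebra runs at full precision. Intermediates appear rounded; rounded just once, at four significant digits.
Convert: Hardness H = 1.055 GPa = 1.055e+09 Pa.
Convert: Contact area A = 64.32 mm² = 6.432e-05 m².
Convert: Depth limit h_lim = 1.206 mm = 0.001206 m.
Restated in SI base units: W = 13.84 N, H = 1.055e+09 Pa, K = 3.799e-04.
Limit volume V_lim = h_lim·A = 0.001206 · 6.432e-05 = 7.757e-08 m³.
So the life L = V_lim·H/(K·W) = 7.757e-08 · 1.055e+09 / (3.799e-04 · 13.84) = 1.556e+04 m.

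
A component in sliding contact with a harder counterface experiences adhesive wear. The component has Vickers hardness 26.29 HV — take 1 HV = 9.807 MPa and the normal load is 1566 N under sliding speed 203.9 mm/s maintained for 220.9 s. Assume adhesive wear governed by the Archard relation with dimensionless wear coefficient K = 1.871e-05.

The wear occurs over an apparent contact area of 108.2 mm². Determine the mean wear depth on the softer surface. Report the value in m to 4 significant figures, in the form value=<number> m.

Intermediates are printed rounded. All working math runs at full precision; rounded once at the end, at 4 significant digits.
Convert: Sliding speed v = 203.9 mm/s = 0.2039 m/s. Distance L = v·t = 0.2039 m/s × 220.9 s = 45.04 m.
Convert: Hardness H = 26.29 HV × 9.807 MPa/HV = 257.8 MPa = 2.578e+08 Pa.
Convert: Contact area A = 108.2 mm² = 1.082e-04 m².
Collected in SI base units: W = 1566 N, H = 2.578e+08 Pa, K = 1.871e-05.
Archard relation: V = K·W·L/H = 1.871e-05 · 1566 · 45.04 / 2.578e+08 = 5.119e-09 m³.
Depth of wear h = V/A = 5.119e-09 / 1.082e-04 = 4.731e-05 m.

value=4.731e-05 m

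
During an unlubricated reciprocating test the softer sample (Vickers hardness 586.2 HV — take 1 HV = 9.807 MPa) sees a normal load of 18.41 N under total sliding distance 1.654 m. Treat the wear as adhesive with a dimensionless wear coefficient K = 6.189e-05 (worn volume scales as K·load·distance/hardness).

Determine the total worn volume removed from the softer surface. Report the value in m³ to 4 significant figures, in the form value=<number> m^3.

Every step maintains full float precision, and printed values are rounded; a single final rounding: 4 significant figures.
Convert: Hardness H = 586.2 HV × 9.807 MPa/HV = 5749 MPa = 5.749e+09 Pa.
Working in SI base units: W = 18.41 N, H = 5.749e+09 Pa, K = 6.189e-05.
Apply Archard: V = K·W·L/H = 6.189e-05 · 18.41 · 1.654 / 5.749e+09 = 3.278e-13 m³.

value=3.278e-13 m^3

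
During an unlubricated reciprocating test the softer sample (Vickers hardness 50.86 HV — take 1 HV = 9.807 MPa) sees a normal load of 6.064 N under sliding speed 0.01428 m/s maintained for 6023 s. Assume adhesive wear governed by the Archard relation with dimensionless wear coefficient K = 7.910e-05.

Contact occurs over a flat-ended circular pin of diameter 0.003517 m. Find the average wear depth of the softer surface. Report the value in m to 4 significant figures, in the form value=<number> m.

value=8.514e-06 m

All working math holds exact precision, and displayed values are rounded. Rounded once at the end: four significant figures.
Path length L = v·t = 0.01428 m/s × 6023 s = 86.01 m.
Hardness H = 50.86 HV × 9.807 MPa/HV = 498.8 MPa = 4.988e+08 Pa.
Contact area A = π·d²/4 = π·(0.003517 m)²/4 = 9.715e-06 m².
In SI base units, W = 6.064 N, H = 4.988e+08 Pa, K = 7.910e-05.
Wear volume V = K·W·L/H = 7.910e-05 · 6.064 · 86.01 / 4.988e+08 = 8.271e-11 m³.
Depth h = V/A = 8.271e-11 / 9.715e-06 = 8.514e-06 m.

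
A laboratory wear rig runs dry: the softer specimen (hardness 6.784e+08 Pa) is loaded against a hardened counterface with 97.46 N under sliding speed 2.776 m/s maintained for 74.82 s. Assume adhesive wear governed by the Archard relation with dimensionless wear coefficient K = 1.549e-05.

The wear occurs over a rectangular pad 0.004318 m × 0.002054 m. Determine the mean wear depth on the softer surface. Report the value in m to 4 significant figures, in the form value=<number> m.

Each operation carries full precision — displayed values are rounded; rounded just once to 4 significant figures.
Distance L = v·t = 2.776 m/s × 74.82 s = 207.7 m.
Contact area A = 0.004318 m × 0.002054 m = 8.869e-06 m².
Expressed in SI base units: W = 97.46 N, H = 6.784e+08 Pa, K = 1.549e-05.
Archard volume V = K·W·L/H = 1.549e-05 · 97.46 · 207.7 / 6.784e+08 = 4.622e-10 m³.
Average depth h = V/A = 4.622e-10 / 8.869e-06 = 5.211e-05 m.

value=5.211e-05 m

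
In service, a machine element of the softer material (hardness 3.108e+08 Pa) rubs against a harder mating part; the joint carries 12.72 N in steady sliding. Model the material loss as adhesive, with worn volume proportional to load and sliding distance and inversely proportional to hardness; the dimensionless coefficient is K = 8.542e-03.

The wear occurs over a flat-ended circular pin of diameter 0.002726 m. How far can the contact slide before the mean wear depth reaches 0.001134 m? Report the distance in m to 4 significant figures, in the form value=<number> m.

The computation keeps full float precision. Intermediate values are displayed rounded, and a lone final rounding to 4 significant digits.
Contact area A = π·d²/4 = π·(0.002726 m)²/4 = 5.836e-06 m².
In SI base units, W = 12.72 N, H = 3.108e+08 Pa, K = 8.542e-03.
Permissible volume V_lim = h_lim·A = 0.001134 · 5.836e-06 = 6.618e-09 m³.
Life L = V_lim·H/(K·W) = 6.618e-09 · 3.108e+08 / (8.542e-03 · 12.72) = 18.93 m.

value=18.93 m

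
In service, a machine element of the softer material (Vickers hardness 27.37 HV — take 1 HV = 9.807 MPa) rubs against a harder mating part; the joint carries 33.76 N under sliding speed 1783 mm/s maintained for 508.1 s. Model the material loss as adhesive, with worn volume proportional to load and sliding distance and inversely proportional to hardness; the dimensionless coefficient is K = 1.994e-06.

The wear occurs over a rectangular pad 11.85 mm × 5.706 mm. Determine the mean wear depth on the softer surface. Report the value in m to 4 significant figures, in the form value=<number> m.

value=3.360e-06 m

Intermediate values are displayed rounded — each operation runs at exact precision. Rounded just once, at 4 significant digits.
Sliding speed v = 1783 mm/s = 1.783 m/s. Distance covered L = v·t = 1.783 m/s × 508.1 s = 905.9 m.
Hardness H = 27.37 HV × 9.807 MPa/HV = 268.4 MPa = 2.684e+08 Pa.
Pad sides 11.85 mm × 5.706 mm = 0.01185 m × 0.005706 m. Contact area A = 0.01185 m × 0.005706 m = 6.762e-05 m².
In SI base units: W = 33.76 N, H = 2.684e+08 Pa, K = 1.994e-06.
Volume removed: V = K·W·L/H = 1.994e-06 · 33.76 · 905.9 / 2.684e+08 = 2.272e-10 m³.
Depth h = V/A = 2.272e-10 / 6.762e-05 = 3.360e-06 m.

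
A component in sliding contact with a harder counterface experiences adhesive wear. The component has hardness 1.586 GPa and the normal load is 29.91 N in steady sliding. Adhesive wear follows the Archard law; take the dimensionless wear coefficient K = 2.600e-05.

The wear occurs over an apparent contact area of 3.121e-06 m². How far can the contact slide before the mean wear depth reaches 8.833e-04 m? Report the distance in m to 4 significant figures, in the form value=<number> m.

value=5622 m

All working math maintains full precision — the intermediates are printed rounded — one final rounding to 4 significant digits.
Hardness H = 1.586 GPa = 1.586e+09 Pa.
As SI base values: W = 29.91 N, H = 1.586e+09 Pa, K = 2.600e-05.
Allowed volume V_lim = h_lim·A = 8.833e-04 · 3.121e-06 = 2.757e-09 m³.
Thus life L = V_lim·H/(K·W) = 2.757e-09 · 1.586e+09 / (2.600e-05 · 29.91) = 5622 m.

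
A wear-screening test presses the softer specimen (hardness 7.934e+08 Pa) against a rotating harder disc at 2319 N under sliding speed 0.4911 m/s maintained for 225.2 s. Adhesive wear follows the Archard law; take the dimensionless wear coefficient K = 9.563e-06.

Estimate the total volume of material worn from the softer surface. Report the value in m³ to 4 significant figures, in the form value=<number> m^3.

Displayed values are rounded. Each operation holds exact precision — rounded just once, at 4 significant figures.
Path length L = v·t = 0.4911 m/s × 225.2 s = 110.6 m.
Collected in SI base units: W = 2319 N, H = 7.934e+08 Pa, K = 9.563e-06.
Archard volume V = K·W·L/H = 9.563e-06 · 2319 · 110.6 / 7.934e+08 = 3.091e-09 m³.

value=3.091e-09 m^3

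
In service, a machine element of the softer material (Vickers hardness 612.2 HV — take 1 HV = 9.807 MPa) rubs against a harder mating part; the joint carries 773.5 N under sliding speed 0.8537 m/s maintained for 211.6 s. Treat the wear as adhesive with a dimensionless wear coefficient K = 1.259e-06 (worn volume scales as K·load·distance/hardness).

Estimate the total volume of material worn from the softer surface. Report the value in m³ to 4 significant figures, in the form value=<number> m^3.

value=2.930e-11 m^3

The algebra carries full float precision, and the intermediates are printed rounded — one final rounding to four significant digits.
Convert: The distance L = v·t = 0.8537 m/s × 211.6 s = 180.6 m.
Convert: Hardness H = 612.2 HV × 9.807 MPa/HV = 6004 MPa = 6.004e+09 Pa.
Working in SI base units: W = 773.5 N, H = 6.004e+09 Pa, K = 1.259e-06.
Worn volume V = K·W·L/H = 1.259e-06 · 773.5 · 180.6 / 6.004e+09 = 2.930e-11 m³.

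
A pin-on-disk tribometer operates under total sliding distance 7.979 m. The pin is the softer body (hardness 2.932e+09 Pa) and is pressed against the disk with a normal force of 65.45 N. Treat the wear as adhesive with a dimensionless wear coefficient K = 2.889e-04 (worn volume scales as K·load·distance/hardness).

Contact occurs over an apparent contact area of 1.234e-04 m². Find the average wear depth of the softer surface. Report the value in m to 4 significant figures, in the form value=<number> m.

value=4.170e-07 m

The algebra carries exact precision. Intermediate values are printed rounded. Rounded once at the end to 4 significant digits.
As SI base values: W = 65.45 N, H = 2.932e+09 Pa, K = 2.889e-04.
Apply Archard: V = K·W·L/H = 2.889e-04 · 65.45 · 7.979 / 2.932e+09 = 5.146e-11 m³.
Depth h = V/A = 5.146e-11 / 1.234e-04 = 4.170e-07 m.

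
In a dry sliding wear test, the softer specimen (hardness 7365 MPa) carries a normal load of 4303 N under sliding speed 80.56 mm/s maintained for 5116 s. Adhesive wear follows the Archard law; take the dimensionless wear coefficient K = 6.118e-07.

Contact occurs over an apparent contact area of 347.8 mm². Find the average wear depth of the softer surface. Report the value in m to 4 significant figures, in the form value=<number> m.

The intermediates are shown rounded, and each operation holds full precision. Rounded once at the end, at 4 significant digits.
Sliding speed v = 80.56 mm/s = 0.08056 m/s. Distance covered L = v·t = 0.08056 m/s × 5116 s = 412.1 m.
Hardness H = 7365 MPa = 7.365e+09 Pa.
Contact area A = 347.8 mm² = 3.478e-04 m².
Working in SI base units: W = 4303 N, H = 7.365e+09 Pa, K = 6.118e-07.
Archard volume V = K·W·L/H = 6.118e-07 · 4303 · 412.1 / 7.365e+09 = 1.473e-10 m³.
Average depth h = V/A = 1.473e-10 / 3.478e-04 = 4.236e-07 m.

value=4.236e-07 m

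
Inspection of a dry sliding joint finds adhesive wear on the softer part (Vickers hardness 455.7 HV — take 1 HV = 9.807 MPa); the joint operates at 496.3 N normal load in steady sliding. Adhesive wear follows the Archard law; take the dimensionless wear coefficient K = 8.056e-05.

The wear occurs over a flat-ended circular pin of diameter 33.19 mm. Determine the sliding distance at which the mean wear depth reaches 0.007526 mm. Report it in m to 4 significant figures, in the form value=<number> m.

value=727.8 m

All arithmetic maintains exact precision. Shown intermediates are rounded; one last rounding, at four significant figures.
Hardness H = 455.7 HV × 9.807 MPa/HV = 4469 MPa = 4.469e+09 Pa.
Pin diameter d = 33.19 mm = 0.03319 m. Contact area A = π·d²/4 = π·(0.03319 m)²/4 = 8.652e-04 m².
Depth limit h_lim = 0.007526 mm = 7.526e-06 m.
Expressed in SI base units: W = 496.3 N, H = 4.469e+09 Pa, K = 8.056e-05.
Allowed volume V_lim = h_lim·A = 7.526e-06 · 8.652e-04 = 6.511e-09 m³.
Thus life L = V_lim·H/(K·W) = 6.511e-09 · 4.469e+09 / (8.056e-05 · 496.3) = 727.8 m.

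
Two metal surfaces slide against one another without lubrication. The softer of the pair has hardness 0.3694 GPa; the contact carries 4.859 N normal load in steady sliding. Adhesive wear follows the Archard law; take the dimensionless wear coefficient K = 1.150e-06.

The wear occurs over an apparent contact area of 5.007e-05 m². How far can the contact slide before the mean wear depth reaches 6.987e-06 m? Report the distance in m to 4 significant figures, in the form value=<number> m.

value=2.313e+04 m

Intermediates are displayed rounded; the algebra keeps exact precision. Rounded once at the end: four significant figures.
Convert: Hardness H = 0.3694 GPa = 3.694e+08 Pa.
In SI base units: W = 4.859 N, H = 3.694e+08 Pa, K = 1.150e-06.
Volume at the limit: V_lim = h_lim·A = 6.987e-06 · 5.007e-05 = 3.498e-10 m³.
Thus life L = V_lim·H/(K·W) = 3.498e-10 · 3.694e+08 / (1.150e-06 · 4.859) = 2.313e+04 m.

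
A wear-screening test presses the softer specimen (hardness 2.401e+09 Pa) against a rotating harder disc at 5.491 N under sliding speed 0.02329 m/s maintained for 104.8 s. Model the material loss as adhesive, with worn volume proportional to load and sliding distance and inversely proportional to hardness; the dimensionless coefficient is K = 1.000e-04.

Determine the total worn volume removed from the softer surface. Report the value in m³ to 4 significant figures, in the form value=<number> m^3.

value=5.582e-13 m^3

Intermediates appear rounded; each operation runs at full precision. Rounded just once to 4 significant digits.
Convert: Path length L = v·t = 0.02329 m/s × 104.8 s = 2.441 m.
Expressed in SI base units: W = 5.491 N, H = 2.401e+09 Pa, K = 1.000e-04.
Archard volume V = K·W·L/H = 1.000e-04 · 5.491 · 2.441 / 2.401e+09 = 5.582e-13 m³.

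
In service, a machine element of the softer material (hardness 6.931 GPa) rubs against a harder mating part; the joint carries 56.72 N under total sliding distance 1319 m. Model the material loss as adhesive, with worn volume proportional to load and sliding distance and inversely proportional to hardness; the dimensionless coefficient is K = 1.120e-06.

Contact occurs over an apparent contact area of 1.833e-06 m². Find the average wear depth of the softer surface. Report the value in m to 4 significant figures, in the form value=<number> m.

Intermediate values are printed rounded — the computation runs at exact precision — one final rounding, at four significant digits.
Hardness H = 6.931 GPa = 6.931e+09 Pa.
In SI base units, W = 56.72 N, H = 6.931e+09 Pa, K = 1.120e-06.
Apply Archard: V = K·W·L/H = 1.120e-06 · 56.72 · 1319 / 6.931e+09 = 1.209e-11 m³.
Average depth h = V/A = 1.209e-11 / 1.833e-06 = 6.595e-06 m.

value=6.595e-06 m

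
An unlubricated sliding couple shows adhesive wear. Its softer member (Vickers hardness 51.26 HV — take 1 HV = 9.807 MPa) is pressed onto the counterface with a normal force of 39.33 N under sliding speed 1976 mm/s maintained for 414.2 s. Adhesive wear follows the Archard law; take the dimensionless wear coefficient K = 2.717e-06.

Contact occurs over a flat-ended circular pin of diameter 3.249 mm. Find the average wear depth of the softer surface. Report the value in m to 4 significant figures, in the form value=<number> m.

value=2.098e-05 m

All working math carries exact precision — printed values are rounded — one last rounding: four significant figures.
Convert: Sliding speed v = 1976 mm/s = 1.976 m/s. Total distance L = v·t = 1.976 m/s × 414.2 s = 818.5 m.
Convert: Hardness H = 51.26 HV × 9.807 MPa/HV = 502.7 MPa = 5.027e+08 Pa.
Convert: Pin diameter d = 3.249 mm = 0.003249 m. Contact area A = π·d²/4 = π·(0.003249 m)²/4 = 8.291e-06 m².
Expressed in SI base units: W = 39.33 N, H = 5.027e+08 Pa, K = 2.717e-06.
The Archard volume V = K·W·L/H = 2.717e-06 · 39.33 · 818.5 / 5.027e+08 = 1.740e-10 m³.
Mean depth h = V/A = 1.740e-10 / 8.291e-06 = 2.098e-05 m.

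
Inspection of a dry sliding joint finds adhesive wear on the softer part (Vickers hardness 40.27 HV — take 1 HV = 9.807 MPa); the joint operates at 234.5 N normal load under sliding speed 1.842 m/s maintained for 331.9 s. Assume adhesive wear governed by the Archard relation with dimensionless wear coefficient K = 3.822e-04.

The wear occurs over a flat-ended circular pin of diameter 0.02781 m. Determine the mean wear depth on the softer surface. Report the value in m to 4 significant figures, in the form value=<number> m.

value=2.284e-04 m

The computation carries full precision — intermediates are shown rounded — a lone final rounding: four significant figures.
Path length L = v·t = 1.842 m/s × 331.9 s = 611.4 m.
Hardness H = 40.27 HV × 9.807 MPa/HV = 394.9 MPa = 3.949e+08 Pa.
Contact area A = π·d²/4 = π·(0.02781 m)²/4 = 6.074e-04 m².
In SI base units: W = 234.5 N, H = 3.949e+08 Pa, K = 3.822e-04.
Worn volume V = K·W·L/H = 3.822e-04 · 234.5 · 611.4 / 3.949e+08 = 1.387e-07 m³.
Wear depth h = V/A = 1.387e-07 / 6.074e-04 = 2.284e-04 m.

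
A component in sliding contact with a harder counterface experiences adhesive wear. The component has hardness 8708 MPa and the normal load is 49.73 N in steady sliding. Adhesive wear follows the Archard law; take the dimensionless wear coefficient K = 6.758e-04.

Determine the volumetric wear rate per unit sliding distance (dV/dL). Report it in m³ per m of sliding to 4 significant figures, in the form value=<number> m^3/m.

value=3.859e-12 m^3/m

The intermediates are displayed rounded, and the algebra holds full float precision. Rounded just once, at 4 significant figures.
Convert: Hardness H = 8708 MPa = 8.708e+09 Pa.
As SI base values: W = 49.73 N, H = 8.708e+09 Pa, K = 6.758e-04.
Sliding wear rate dV/dL = K·W/H (independent of L): 6.758e-04 · 49.73 / 8.708e+09 = 3.859e-12 m³/m.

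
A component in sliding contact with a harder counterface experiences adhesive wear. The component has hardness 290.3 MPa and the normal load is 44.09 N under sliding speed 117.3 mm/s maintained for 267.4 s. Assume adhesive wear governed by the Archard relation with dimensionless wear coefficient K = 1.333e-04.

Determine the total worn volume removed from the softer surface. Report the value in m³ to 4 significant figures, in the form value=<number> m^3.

The computation keeps exact precision — printed values are rounded — a lone final rounding, at four significant digits.
Convert: Sliding speed v = 117.3 mm/s = 0.1173 m/s. The distance L = v·t = 0.1173 m/s × 267.4 s = 31.37 m.
Convert: Hardness H = 290.3 MPa = 2.903e+08 Pa.
SI base units throughout: W = 44.09 N, H = 2.903e+08 Pa, K = 1.333e-04.
Archard relation: V = K·W·L/H = 1.333e-04 · 44.09 · 31.37 / 2.903e+08 = 6.350e-10 m³.

value=6.350e-10 m^3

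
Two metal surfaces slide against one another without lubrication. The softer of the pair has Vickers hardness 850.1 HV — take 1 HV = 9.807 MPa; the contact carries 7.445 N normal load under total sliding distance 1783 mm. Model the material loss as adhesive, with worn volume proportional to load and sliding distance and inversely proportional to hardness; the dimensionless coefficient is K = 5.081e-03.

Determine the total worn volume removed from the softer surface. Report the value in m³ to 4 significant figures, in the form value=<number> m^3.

Every step keeps exact precision, and intermediate values appear rounded, and one last rounding to 4 significant figures.
Distance L = 1783 mm = 1.783 m.
Hardness H = 850.1 HV × 9.807 MPa/HV = 8337 MPa = 8.337e+09 Pa.
In SI base units: W = 7.445 N, H = 8.337e+09 Pa, K = 5.081e-03.
By Archard's law, V = K·W·L/H = 5.081e-03 · 7.445 · 1.783 / 8.337e+09 = 8.090e-12 m³.

value=8.090e-12 m^3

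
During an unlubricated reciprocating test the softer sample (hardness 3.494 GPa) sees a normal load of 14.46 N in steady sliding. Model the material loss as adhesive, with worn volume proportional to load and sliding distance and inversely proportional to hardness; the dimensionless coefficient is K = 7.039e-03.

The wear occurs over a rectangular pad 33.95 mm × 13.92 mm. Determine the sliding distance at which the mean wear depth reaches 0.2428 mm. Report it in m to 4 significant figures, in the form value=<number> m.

Every step keeps exact precision — intermediates are printed rounded; a lone final rounding, at four significant digits.
Hardness H = 3.494 GPa = 3.494e+09 Pa.
Pad sides 33.95 mm × 13.92 mm = 0.03395 m × 0.01392 m. Contact area A = 0.03395 m × 0.01392 m = 4.726e-04 m².
Depth limit h_lim = 0.2428 mm = 2.428e-04 m.
Collected in SI base units: W = 14.46 N, H = 3.494e+09 Pa, K = 7.039e-03.
At the depth limit, V_lim = h_lim·A = 2.428e-04 · 4.726e-04 = 1.147e-07 m³.
Thus life L = V_lim·H/(K·W) = 1.147e-07 · 3.494e+09 / (7.039e-03 · 14.46) = 3939 m.

value=3939 m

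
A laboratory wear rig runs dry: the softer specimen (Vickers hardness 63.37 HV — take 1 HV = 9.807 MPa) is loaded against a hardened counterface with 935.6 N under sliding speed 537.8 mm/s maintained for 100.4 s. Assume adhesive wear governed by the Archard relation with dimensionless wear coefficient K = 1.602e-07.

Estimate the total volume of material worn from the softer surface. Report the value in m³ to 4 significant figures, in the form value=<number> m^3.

value=1.302e-11 m^3

Intermediate values are shown rounded. The computation carries full precision — rounded just once to 4 significant digits.
Convert: Sliding speed v = 537.8 mm/s = 0.5378 m/s. Total distance L = v·t = 0.5378 m/s × 100.4 s = 54.00 m.
Convert: Hardness H = 63.37 HV × 9.807 MPa/HV = 621.5 MPa = 6.215e+08 Pa.
Working in SI base units: W = 935.6 N, H = 6.215e+08 Pa, K = 1.602e-07.
Wear volume V = K·W·L/H = 1.602e-07 · 935.6 · 54.00 / 6.215e+08 = 1.302e-11 m³.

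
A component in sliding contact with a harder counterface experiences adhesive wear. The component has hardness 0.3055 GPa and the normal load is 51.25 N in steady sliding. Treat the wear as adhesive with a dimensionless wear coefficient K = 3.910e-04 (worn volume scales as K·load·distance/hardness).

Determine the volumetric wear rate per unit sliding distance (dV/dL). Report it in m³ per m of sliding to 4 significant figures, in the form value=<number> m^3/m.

Intermediates are printed rounded, and the algebra runs at full precision, and a lone final rounding, at 4 significant digits.
Convert: Hardness H = 0.3055 GPa = 3.055e+08 Pa.
Expressed in SI base units: W = 51.25 N, H = 3.055e+08 Pa, K = 3.910e-04.
Wear rate dV/dL = K·W/H: 3.910e-04 · 51.25 / 3.055e+08 = 6.559e-11 m³/m.

value=6.559e-11 m^3/m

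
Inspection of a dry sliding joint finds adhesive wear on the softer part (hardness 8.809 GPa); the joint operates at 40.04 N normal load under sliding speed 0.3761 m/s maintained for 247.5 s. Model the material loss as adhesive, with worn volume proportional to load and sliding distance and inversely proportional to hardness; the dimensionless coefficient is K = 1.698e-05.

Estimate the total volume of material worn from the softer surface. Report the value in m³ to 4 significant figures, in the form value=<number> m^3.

The algebra carries full precision; intermediates appear rounded; one final rounding: 4 significant digits.
Convert: Total distance L = v·t = 0.3761 m/s × 247.5 s = 93.08 m.
Convert: Hardness H = 8.809 GPa = 8.809e+09 Pa.
Working in SI base units: W = 40.04 N, H = 8.809e+09 Pa, K = 1.698e-05.
Worn volume V = K·W·L/H = 1.698e-05 · 40.04 · 93.08 / 8.809e+09 = 7.184e-12 m³.

value=7.184e-12 m^3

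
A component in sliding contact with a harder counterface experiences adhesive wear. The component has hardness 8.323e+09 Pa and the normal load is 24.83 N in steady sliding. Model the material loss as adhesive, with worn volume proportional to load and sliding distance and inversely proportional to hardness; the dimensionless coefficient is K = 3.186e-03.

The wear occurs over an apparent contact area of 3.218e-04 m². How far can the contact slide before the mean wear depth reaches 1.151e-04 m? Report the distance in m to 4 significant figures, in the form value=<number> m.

Each operation holds full float precision; printed values are rounded; one final rounding: four significant digits.
In SI base units: W = 24.83 N, H = 8.323e+09 Pa, K = 3.186e-03.
Volume at the limit: V_lim = h_lim·A = 1.151e-04 · 3.218e-04 = 3.704e-08 m³.
Sliding life L = V_lim·H/(K·W) = 3.704e-08 · 8.323e+09 / (3.186e-03 · 24.83) = 3897 m.

value=3897 m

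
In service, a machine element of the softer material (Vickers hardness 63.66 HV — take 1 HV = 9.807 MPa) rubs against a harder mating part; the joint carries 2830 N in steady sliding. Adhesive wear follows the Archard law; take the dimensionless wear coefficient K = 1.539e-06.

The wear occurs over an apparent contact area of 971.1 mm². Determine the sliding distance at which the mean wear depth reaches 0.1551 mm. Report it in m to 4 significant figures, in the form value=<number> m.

The intermediates appear rounded — all working math keeps full float precision. Rounded once at the end: 4 significant figures.
Convert: Hardness H = 63.66 HV × 9.807 MPa/HV = 624.3 MPa = 6.243e+08 Pa.
Convert: Contact area A = 971.1 mm² = 9.711e-04 m².
Convert: Depth limit h_lim = 0.1551 mm = 1.551e-04 m.
In SI base units, W = 2830 N, H = 6.243e+08 Pa, K = 1.539e-06.
Limit volume V_lim = h_lim·A = 1.551e-04 · 9.711e-04 = 1.506e-07 m³.
Thus life L = V_lim·H/(K·W) = 1.506e-07 · 6.243e+08 / (1.539e-06 · 2830) = 2.159e+04 m.

value=2.159e+04 m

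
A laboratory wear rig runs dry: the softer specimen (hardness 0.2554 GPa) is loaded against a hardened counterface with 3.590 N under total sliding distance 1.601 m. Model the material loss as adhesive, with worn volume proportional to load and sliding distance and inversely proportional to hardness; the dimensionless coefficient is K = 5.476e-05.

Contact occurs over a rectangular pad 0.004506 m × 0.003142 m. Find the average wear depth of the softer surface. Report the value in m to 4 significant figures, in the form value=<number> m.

value=8.704e-08 m

Quoted intermediates are rounded; each operation maintains full precision, and rounded once at the end to four significant digits.
Convert: Hardness H = 0.2554 GPa = 2.554e+08 Pa.
Convert: Contact area A = 0.004506 m × 0.003142 m = 1.416e-05 m².
Collected in SI base units: W = 3.590 N, H = 2.554e+08 Pa, K = 5.476e-05.
Archard volume V = K·W·L/H = 5.476e-05 · 3.590 · 1.601 / 2.554e+08 = 1.232e-12 m³.
Wear depth h = V/A = 1.232e-12 / 1.416e-05 = 8.704e-08 m.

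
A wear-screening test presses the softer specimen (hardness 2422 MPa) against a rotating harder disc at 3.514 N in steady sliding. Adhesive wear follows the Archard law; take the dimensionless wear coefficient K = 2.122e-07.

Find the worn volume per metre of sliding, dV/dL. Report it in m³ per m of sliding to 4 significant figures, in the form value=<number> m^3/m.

value=3.079e-16 m^3/m

Intermediate values appear rounded — each operation holds exact precision; rounded once at the end: 4 significant digits.
Hardness H = 2422 MPa = 2.422e+09 Pa.
In SI base units, W = 3.514 N, H = 2.422e+09 Pa, K = 2.122e-07.
Sliding wear rate dV/dL = K·W/H (no L dependence): 2.122e-07 · 3.514 / 2.422e+09 = 3.079e-16 m³/m.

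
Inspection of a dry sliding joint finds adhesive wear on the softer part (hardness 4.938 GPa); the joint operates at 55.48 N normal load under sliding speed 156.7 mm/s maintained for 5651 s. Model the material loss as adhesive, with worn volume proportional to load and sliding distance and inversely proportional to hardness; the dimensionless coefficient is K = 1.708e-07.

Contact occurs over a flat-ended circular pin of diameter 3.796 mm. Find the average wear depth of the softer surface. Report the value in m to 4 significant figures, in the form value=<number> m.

Each operation maintains full precision; shown intermediates are rounded — a single final rounding to 4 significant figures.
Sliding speed v = 156.7 mm/s = 0.1567 m/s. Distance L = v·t = 0.1567 m/s × 5651 s = 885.5 m.
Hardness H = 4.938 GPa = 4.938e+09 Pa.
Pin diameter d = 3.796 mm = 0.003796 m. Contact area A = π·d²/4 = π·(0.003796 m)²/4 = 1.132e-05 m².
Working in SI base units: W = 55.48 N, H = 4.938e+09 Pa, K = 1.708e-07.
The Archard volume V = K·W·L/H = 1.708e-07 · 55.48 · 885.5 / 4.938e+09 = 1.699e-12 m³.
Depth h = V/A = 1.699e-12 / 1.132e-05 = 1.501e-07 m.

value=1.501e-07 m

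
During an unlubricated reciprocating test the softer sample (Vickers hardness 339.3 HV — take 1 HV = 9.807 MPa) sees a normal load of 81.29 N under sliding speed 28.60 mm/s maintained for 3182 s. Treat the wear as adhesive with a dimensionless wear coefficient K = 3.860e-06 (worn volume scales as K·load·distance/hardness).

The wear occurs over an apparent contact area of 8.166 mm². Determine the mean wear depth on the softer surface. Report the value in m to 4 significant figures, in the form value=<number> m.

The intermediates are shown rounded. Every step runs at exact precision. Rounded just once to 4 significant digits.
Sliding speed v = 28.60 mm/s = 0.02860 m/s. Total distance L = v·t = 0.02860 m/s × 3182 s = 91.01 m.
Hardness H = 339.3 HV × 9.807 MPa/HV = 3328 MPa = 3.328e+09 Pa.
Contact area A = 8.166 mm² = 8.166e-06 m².
As SI base values: W = 81.29 N, H = 3.328e+09 Pa, K = 3.860e-06.
Apply Archard: V = K·W·L/H = 3.860e-06 · 81.29 · 91.01 / 3.328e+09 = 8.582e-12 m³.
Mean wear depth h = V/A = 8.582e-12 / 8.166e-06 = 1.051e-06 m.

value=1.051e-06 m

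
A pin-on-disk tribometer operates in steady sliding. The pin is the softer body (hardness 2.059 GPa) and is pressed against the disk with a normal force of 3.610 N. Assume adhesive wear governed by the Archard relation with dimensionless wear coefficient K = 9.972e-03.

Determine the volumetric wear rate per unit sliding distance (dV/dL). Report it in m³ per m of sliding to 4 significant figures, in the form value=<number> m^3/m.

The computation runs at full precision; intermediate values are displayed rounded — a single final rounding, at 4 significant figures.
Hardness H = 2.059 GPa = 2.059e+09 Pa.
Working in SI base units: W = 3.610 N, H = 2.059e+09 Pa, K = 9.972e-03.
Rate of wear dV/dL = K·W/H — distance-free: 9.972e-03 · 3.610 / 2.059e+09 = 1.748e-11 m³/m.

value=1.748e-11 m^3/m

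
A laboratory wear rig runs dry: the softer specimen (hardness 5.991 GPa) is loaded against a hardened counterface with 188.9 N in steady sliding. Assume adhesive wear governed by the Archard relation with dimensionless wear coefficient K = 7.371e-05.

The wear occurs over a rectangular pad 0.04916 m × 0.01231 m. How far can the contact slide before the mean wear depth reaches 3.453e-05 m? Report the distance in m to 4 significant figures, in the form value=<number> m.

value=8991 m

Every step holds full precision — quoted intermediates are rounded, and rounded once at the end, at 4 significant digits.
Convert: Hardness H = 5.991 GPa = 5.991e+09 Pa.
Convert: Contact area A = 0.04916 m × 0.01231 m = 6.052e-04 m².
In SI base units, W = 188.9 N, H = 5.991e+09 Pa, K = 7.371e-05.
Wearable volume V_lim = h_lim·A = 3.453e-05 · 6.052e-04 = 2.090e-08 m³.
Inverting, life L = V_lim·H/(K·W) = 2.090e-08 · 5.991e+09 / (7.371e-05 · 188.9) = 8991 m.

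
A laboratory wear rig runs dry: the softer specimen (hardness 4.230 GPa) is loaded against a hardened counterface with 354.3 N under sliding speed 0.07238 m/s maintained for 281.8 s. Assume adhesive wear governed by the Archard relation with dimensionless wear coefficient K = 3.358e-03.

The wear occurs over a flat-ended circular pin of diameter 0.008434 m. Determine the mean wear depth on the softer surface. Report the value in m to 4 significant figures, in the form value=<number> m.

value=1.027e-04 m

Displayed values are rounded; each operation carries full float precision; rounded just once to four significant figures.
Convert: Distance L = v·t = 0.07238 m/s × 281.8 s = 20.40 m.
Convert: Hardness H = 4.230 GPa = 4.230e+09 Pa.
Convert: Contact area A = π·d²/4 = π·(0.008434 m)²/4 = 5.587e-05 m².
Restated in SI base units: W = 354.3 N, H = 4.230e+09 Pa, K = 3.358e-03.
Archard relation: V = K·W·L/H = 3.358e-03 · 354.3 · 20.40 / 4.230e+09 = 5.737e-09 m³.
Wear depth h = V/A = 5.737e-09 / 5.587e-05 = 1.027e-04 m.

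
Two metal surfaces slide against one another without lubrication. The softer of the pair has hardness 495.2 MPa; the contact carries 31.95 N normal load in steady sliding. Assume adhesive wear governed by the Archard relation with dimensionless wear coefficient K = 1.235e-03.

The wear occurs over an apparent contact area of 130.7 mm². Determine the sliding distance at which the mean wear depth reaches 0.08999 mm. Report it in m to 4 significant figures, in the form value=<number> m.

Intermediates are shown rounded — the computation holds full float precision, and one final rounding: four significant figures.
Convert: Hardness H = 495.2 MPa = 4.952e+08 Pa.
Convert: Contact area A = 130.7 mm² = 1.307e-04 m².
Convert: Depth limit h_lim = 0.08999 mm = 8.999e-05 m.
Restated in SI base units: W = 31.95 N, H = 4.952e+08 Pa, K = 1.235e-03.
Wearable volume V_lim = h_lim·A = 8.999e-05 · 1.307e-04 = 1.176e-08 m³.
Inverting, life L = V_lim·H/(K·W) = 1.176e-08 · 4.952e+08 / (1.235e-03 · 31.95) = 147.6 m.

value=147.6 m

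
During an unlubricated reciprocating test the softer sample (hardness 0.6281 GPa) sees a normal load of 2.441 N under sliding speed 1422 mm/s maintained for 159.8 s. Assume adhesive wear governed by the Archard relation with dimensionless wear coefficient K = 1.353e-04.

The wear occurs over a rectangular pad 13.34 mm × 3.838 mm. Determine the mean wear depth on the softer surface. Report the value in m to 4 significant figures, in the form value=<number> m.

value=2.334e-06 m

Quoted intermediates are rounded; the algebra keeps exact precision. Rounded once at the end to 4 significant figures.
Sliding speed v = 1422 mm/s = 1.422 m/s. Path length L = v·t = 1.422 m/s × 159.8 s = 227.2 m.
Hardness H = 0.6281 GPa = 6.281e+08 Pa.
Pad sides 13.34 mm × 3.838 mm = 0.01334 m × 0.003838 m. Contact area A = 0.01334 m × 0.003838 m = 5.120e-05 m².
Expressed in SI base units: W = 2.441 N, H = 6.281e+08 Pa, K = 1.353e-04.
The Archard volume V = K·W·L/H = 1.353e-04 · 2.441 · 227.2 / 6.281e+08 = 1.195e-10 m³.
Depth of wear h = V/A = 1.195e-10 / 5.120e-05 = 2.334e-06 m.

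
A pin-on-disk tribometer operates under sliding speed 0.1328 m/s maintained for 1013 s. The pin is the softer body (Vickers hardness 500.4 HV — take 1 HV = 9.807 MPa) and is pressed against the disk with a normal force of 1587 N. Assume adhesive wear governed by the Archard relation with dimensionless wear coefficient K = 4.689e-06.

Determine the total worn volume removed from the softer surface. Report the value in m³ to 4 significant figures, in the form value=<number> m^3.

All arithmetic keeps full precision, and intermediates are printed rounded — one last rounding, at 4 significant figures.
Convert: Sliding distance L = v·t = 0.1328 m/s × 1013 s = 134.5 m.
Convert: Hardness H = 500.4 HV × 9.807 MPa/HV = 4907 MPa = 4.907e+09 Pa.
Expressed in SI base units: W = 1587 N, H = 4.907e+09 Pa, K = 4.689e-06.
The Archard volume V = K·W·L/H = 4.689e-06 · 1587 · 134.5 / 4.907e+09 = 2.040e-10 m³.

value=2.040e-10 m^3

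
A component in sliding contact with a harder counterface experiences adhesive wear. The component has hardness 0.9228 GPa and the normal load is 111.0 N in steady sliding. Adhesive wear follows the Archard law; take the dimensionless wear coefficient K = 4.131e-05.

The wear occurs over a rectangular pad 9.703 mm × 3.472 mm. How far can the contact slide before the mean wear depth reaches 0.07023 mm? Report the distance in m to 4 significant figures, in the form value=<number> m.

The algebra carries exact precision. Intermediates appear rounded. Rounded once at the end to 4 significant digits.
Hardness H = 0.9228 GPa = 9.228e+08 Pa.
Pad sides 9.703 mm × 3.472 mm = 0.009703 m × 0.003472 m. Contact area A = 0.009703 m × 0.003472 m = 3.369e-05 m².
Depth limit h_lim = 0.07023 mm = 7.023e-05 m.
In SI base units: W = 111.0 N, H = 9.228e+08 Pa, K = 4.131e-05.
Allowed volume V_lim = h_lim·A = 7.023e-05 · 3.369e-05 = 2.366e-09 m³.
Thus life L = V_lim·H/(K·W) = 2.366e-09 · 9.228e+08 / (4.131e-05 · 111.0) = 476.1 m.

value=476.1 m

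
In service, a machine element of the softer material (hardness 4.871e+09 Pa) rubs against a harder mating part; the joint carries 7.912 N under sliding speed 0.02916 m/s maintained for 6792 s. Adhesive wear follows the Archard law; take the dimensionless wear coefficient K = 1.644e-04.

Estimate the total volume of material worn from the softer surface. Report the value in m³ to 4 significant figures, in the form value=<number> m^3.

value=5.289e-11 m^3

Intermediates appear rounded, and every step maintains exact precision — one last rounding to four significant digits.
Sliding distance L = v·t = 0.02916 m/s × 6792 s = 198.1 m.
In SI base units: W = 7.912 N, H = 4.871e+09 Pa, K = 1.644e-04.
Archard volume V = K·W·L/H = 1.644e-04 · 7.912 · 198.1 / 4.871e+09 = 5.289e-11 m³.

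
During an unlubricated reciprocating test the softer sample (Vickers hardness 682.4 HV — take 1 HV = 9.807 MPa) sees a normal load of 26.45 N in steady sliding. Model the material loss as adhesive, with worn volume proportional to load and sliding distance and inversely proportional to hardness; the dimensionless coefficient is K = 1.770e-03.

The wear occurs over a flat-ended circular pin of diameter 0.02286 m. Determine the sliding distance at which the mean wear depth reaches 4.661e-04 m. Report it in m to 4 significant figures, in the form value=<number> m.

Intermediate values are shown rounded, and all arithmetic keeps full float precision, and rounded once at the end to 4 significant digits.
Convert: Hardness H = 682.4 HV × 9.807 MPa/HV = 6692 MPa = 6.692e+09 Pa.
Convert: Contact area A = π·d²/4 = π·(0.02286 m)²/4 = 4.104e-04 m².
Expressed in SI base units: W = 26.45 N, H = 6.692e+09 Pa, K = 1.770e-03.
Permissible volume V_lim = h_lim·A = 4.661e-04 · 4.104e-04 = 1.913e-07 m³.
Sliding life L = V_lim·H/(K·W) = 1.913e-07 · 6.692e+09 / (1.770e-03 · 26.45) = 2.735e+04 m.

value=2.735e+04 m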